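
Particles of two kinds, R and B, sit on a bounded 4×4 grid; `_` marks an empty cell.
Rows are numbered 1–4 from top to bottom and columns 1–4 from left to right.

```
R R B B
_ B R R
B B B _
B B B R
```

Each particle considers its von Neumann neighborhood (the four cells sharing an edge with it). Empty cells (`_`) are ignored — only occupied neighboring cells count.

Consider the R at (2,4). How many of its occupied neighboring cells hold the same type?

1

Occupied neighbors of (2,4): (1,4)=B, (2,3)=R.
Same type (R): 1 of 2.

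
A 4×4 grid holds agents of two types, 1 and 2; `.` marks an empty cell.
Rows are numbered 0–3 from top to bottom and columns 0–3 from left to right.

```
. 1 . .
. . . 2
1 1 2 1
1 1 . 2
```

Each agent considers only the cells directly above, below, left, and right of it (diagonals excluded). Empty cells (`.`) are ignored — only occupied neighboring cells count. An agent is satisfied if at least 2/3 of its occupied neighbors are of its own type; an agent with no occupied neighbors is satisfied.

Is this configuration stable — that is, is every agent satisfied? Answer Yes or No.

Row 0: (0,1)1 0/0 ok
Row 1: (1,3)2 0/1 unhappy
Row 2: (2,0)1 2/2 ok · (2,1)1 2/3 ok · (2,2)2 0/2 unhappy · (2,3)1 0/3 unhappy
Row 3: (3,0)1 2/2 ok · (3,1)1 2/2 ok · (3,3)2 0/1 unhappy
For instance (1,3) has only 0/1 same-type neighbors, below 2/3.

No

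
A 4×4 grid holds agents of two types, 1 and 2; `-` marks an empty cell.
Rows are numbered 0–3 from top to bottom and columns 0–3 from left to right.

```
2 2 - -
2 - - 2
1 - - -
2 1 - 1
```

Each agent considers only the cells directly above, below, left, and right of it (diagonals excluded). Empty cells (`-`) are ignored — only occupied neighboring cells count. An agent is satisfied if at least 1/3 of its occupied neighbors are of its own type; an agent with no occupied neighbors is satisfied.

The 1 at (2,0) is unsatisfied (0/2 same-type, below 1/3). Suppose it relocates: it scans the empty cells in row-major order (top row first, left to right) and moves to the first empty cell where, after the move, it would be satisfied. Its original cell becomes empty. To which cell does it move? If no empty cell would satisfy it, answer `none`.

(2,1)

Vacating (2,0). Empty cells in order:
  (0,2): 0/1 same-type → still unsatisfied.
  (0,3): 0/1 same-type → still unsatisfied.
  (1,1): 0/2 same-type → still unsatisfied.
  (1,2): 0/1 same-type → still unsatisfied.
  (2,1): 1/1 same-type → satisfied — stop here.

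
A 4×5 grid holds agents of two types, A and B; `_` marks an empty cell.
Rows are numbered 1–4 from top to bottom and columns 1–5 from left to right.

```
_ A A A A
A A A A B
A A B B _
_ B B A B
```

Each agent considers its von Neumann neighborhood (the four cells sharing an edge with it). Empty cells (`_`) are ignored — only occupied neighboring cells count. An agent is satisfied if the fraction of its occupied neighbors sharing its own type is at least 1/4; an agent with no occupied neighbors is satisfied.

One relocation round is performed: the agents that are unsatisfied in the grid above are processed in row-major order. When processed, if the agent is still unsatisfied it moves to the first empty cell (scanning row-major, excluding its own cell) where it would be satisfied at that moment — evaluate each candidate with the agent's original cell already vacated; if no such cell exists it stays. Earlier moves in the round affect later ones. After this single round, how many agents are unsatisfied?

Initially unsatisfied (in order): (2,5), (4,4), (4,5).
  (2,5) → (3,5).
  (4,4) → (1,1).
  (4,5): now satisfied by earlier moves; stays.
Resulting grid:
A A A A A
A A A A _
A A B B B
_ B B _ B
All satisfied now.

0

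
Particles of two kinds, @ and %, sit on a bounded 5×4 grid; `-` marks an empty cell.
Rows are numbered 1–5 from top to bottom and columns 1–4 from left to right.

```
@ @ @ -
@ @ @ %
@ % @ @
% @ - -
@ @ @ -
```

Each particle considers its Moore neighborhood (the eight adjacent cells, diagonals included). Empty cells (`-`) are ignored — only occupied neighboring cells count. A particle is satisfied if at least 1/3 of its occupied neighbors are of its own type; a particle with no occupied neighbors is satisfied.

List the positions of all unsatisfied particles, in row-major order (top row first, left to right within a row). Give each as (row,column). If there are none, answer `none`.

(2,4), (3,2), (4,1)

(1,1)@ 3/3 ok
(1,2)@ 5/5 ok
(1,3)@ 3/4 ok
(2,1)@ 4/5 ok
(2,2)@ 7/8 ok
(2,3)@ 5/7 ok
(2,4)% 0/4 unhappy
(3,1)@ 3/5 ok
(3,2)% 1/7 unhappy
(3,3)@ 4/6 ok
(3,4)@ 2/3 ok
(4,1)% 1/5 unhappy
(4,2)@ 5/7 ok
(5,1)@ 2/3 ok
(5,2)@ 3/4 ok
(5,3)@ 2/2 ok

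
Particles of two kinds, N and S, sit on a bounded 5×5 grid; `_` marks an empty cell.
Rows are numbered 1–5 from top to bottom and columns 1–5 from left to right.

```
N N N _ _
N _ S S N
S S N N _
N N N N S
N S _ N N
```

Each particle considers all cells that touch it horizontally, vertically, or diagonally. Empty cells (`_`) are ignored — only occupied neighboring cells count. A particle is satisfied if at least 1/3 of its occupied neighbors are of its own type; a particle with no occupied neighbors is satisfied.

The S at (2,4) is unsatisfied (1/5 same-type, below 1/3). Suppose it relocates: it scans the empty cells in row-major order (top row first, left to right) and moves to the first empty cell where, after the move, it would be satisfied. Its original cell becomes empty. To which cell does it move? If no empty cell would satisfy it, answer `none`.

Vacating (2,4). Empty cells in order:
  (1,4): 1/3 same-type → satisfied — stop here.

(1,4)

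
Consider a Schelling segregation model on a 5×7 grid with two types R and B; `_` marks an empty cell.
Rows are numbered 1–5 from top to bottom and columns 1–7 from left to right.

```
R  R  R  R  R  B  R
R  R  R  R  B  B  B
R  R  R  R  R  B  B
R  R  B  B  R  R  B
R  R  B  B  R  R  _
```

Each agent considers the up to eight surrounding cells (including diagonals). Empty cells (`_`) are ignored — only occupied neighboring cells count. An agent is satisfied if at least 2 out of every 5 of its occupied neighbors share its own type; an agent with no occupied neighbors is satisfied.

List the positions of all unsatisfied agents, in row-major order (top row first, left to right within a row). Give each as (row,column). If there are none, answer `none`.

(1,7), (2,5), (4,3), (4,4)

(1,1)R 3/3 satisfied
(1,2)R 5/5 satisfied
(1,3)R 5/5 satisfied
(1,4)R 4/5 satisfied
(1,5)R 2/5 satisfied
(1,6)B 3/5 satisfied
(1,7)R 0/3 not
(2,1)R 5/5 satisfied
(2,2)R 8/8 satisfied
(2,3)R 8/8 satisfied
(2,4)R 7/8 satisfied
(2,5)B 3/8 not
(2,6)B 5/8 satisfied
(2,7)B 4/5 satisfied
(3,1)R 5/5 satisfied
(3,2)R 7/8 satisfied
(3,3)R 6/8 satisfied
(3,4)R 5/8 satisfied
(3,5)R 4/8 satisfied
(3,6)B 5/8 satisfied
(3,7)B 4/5 satisfied
(4,1)R 5/5 satisfied
(4,2)R 6/8 satisfied
(4,3)B 3/8 not
(4,4)B 3/8 not
(4,5)R 5/8 satisfied
(4,6)R 4/7 satisfied
(4,7)B 2/4 satisfied
(5,1)R 3/3 satisfied
(5,2)R 3/5 satisfied
(5,3)B 3/5 satisfied
(5,4)B 3/5 satisfied
(5,5)R 3/5 satisfied
(5,6)R 3/4 satisfied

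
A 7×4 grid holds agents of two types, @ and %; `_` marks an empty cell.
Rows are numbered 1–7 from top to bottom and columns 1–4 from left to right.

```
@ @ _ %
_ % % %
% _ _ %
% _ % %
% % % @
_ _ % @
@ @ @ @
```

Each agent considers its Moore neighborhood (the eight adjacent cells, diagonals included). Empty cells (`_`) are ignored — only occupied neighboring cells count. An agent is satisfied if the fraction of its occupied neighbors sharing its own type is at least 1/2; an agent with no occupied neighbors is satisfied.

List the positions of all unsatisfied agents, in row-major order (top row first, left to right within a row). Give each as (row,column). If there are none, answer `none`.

(1,2), (5,4), (6,3)

(1,1)@ 1/2 ok
(1,2)@ 1/3 unhappy
(1,4)% 2/2 ok
(2,2)% 2/4 ok
(2,3)% 4/5 ok
(2,4)% 3/3 ok
(3,1)% 2/2 ok
(3,4)% 4/4 ok
(4,1)% 3/3 ok
(4,3)% 4/5 ok
(4,4)% 3/4 ok
(5,1)% 2/2 ok
(5,2)% 5/5 ok
(5,3)% 4/6 ok
(5,4)@ 1/5 unhappy
(6,3)% 2/7 unhappy
(6,4)@ 3/5 ok
(7,1)@ 1/1 ok
(7,2)@ 2/3 ok
(7,3)@ 3/4 ok
(7,4)@ 2/3 ok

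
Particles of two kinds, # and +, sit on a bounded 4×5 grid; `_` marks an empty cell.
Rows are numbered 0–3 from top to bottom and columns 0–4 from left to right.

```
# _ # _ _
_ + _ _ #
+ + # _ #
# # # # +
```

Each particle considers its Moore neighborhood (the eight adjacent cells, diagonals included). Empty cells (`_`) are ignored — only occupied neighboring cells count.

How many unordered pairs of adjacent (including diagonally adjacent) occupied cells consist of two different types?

Scan each occupied cell's neighbors to the right and below (and the two forward diagonals) so each pair is counted once.
Row 0: #(0,0)–+(1,1)≠ #(0,2)–+(1,1)≠  → 2/2 unlike.
Row 1: +(1,1)–+(2,1)= +(1,1)–#(2,2)≠ +(1,1)–+(2,0)= #(1,4)–#(2,4)=  → 1/4 unlike.
Row 2: +(2,0)–+(2,1)= +(2,0)–#(3,0)≠ +(2,0)–#(3,1)≠ +(2,1)–#(2,2)≠ +(2,1)–#(3,1)≠ +(2,1)–#(3,2)≠ +(2,1)–#(3,0)≠ #(2,2)–#(3,2)= #(2,2)–#(3,3)= #(2,2)–#(3,1)= #(2,4)–+(3,4)≠ #(2,4)–#(3,3)=  → 7/12 unlike.
Row 3: #(3,0)–#(3,1)= #(3,1)–#(3,2)= #(3,2)–#(3,3)= #(3,3)–+(3,4)≠  → 1/4 unlike.
Total adjacent occupied pairs: 22; unlike-type pairs: 11.

11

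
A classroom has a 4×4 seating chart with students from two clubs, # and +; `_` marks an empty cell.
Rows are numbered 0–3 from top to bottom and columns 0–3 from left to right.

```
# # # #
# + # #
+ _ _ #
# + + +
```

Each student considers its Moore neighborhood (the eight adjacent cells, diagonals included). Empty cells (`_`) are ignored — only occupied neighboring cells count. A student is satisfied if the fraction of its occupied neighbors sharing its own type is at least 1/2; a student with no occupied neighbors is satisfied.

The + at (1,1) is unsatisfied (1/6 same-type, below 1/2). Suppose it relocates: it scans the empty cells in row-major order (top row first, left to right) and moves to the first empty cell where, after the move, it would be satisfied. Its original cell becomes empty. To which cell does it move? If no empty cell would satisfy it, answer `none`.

(2,1)

Vacating (1,1). Empty cells in order:
  (2,1): 3/6 same-type → satisfied — stop here.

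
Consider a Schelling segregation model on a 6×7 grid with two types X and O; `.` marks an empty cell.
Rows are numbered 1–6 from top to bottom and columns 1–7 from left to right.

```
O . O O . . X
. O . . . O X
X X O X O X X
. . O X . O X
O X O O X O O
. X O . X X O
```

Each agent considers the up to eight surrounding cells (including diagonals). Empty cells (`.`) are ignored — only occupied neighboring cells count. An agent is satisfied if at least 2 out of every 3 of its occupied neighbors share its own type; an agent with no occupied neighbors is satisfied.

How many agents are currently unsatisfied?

25

Row 1: (1,1)O 1/1 satisfied · (1,3)O 2/2 satisfied · (1,4)O 1/1 satisfied · (1,7)X 1/2 not
Row 2: (2,2)O 3/5 not · (2,6)O 1/5 not · (2,7)X 3/4 satisfied
Row 3: (3,1)X 1/2 not · (3,2)X 1/4 not · (3,3)O 2/5 not · (3,4)X 1/4 not · (3,5)O 2/5 not · (3,6)X 3/6 not · (3,7)X 3/5 not
Row 4: (4,3)O 3/7 not · (4,4)X 2/7 not · (4,6)O 3/7 not · (4,7)X 2/5 not
Row 5: (5,1)O 0/2 not · (5,2)X 1/5 not · (5,3)O 3/6 not · (5,4)O 3/6 not · (5,5)X 3/6 not · (5,6)O 3/7 not · (5,7)O 3/5 not
Row 6: (6,2)X 1/4 not · (6,3)O 2/4 not · (6,5)X 2/4 not · (6,6)X 2/5 not · (6,7)O 2/3 satisfied
Unsatisfied: (1,7), (2,2), (2,6), (3,1), (3,2), (3,3), (3,4), (3,5), (3,6), (3,7), (4,3), (4,4), (4,6), (4,7), (5,1), (5,2), (5,3), (5,4), (5,5), (5,6), (5,7), (6,2), (6,3), (6,5), (6,6) — 25 in total.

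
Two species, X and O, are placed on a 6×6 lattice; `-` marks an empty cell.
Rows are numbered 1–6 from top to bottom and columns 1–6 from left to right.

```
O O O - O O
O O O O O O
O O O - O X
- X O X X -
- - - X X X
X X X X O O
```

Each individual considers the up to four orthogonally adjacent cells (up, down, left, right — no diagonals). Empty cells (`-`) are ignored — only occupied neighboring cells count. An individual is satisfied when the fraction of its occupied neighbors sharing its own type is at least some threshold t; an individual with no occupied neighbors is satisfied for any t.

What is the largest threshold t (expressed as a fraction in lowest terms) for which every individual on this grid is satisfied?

0/1

(1,1)O 2/2
(1,2)O 3/3
(1,3)O 2/2
(1,5)O 2/2
(1,6)O 2/2
(2,1)O 3/3
(2,2)O 4/4
(2,3)O 4/4
(2,4)O 2/2
(2,5)O 4/4
(2,6)O 2/3
(3,1)O 2/2
(3,2)O 3/4
(3,3)O 3/3
(3,5)O 1/3
(3,6)X 0/2
(4,2)X 0/2
(4,3)O 1/3
(4,4)X 2/3
(4,5)X 2/3
(5,4)X 3/3
(5,5)X 3/4
(5,6)X 1/2
(6,1)X 1/1
(6,2)X 2/2
(6,3)X 2/2
(6,4)X 2/3
(6,5)O 1/3
(6,6)O 1/2
The smallest same-type fraction is 0/2 at (3,6), which reduces to 0/1. Any threshold above that leaves this individual unsatisfied.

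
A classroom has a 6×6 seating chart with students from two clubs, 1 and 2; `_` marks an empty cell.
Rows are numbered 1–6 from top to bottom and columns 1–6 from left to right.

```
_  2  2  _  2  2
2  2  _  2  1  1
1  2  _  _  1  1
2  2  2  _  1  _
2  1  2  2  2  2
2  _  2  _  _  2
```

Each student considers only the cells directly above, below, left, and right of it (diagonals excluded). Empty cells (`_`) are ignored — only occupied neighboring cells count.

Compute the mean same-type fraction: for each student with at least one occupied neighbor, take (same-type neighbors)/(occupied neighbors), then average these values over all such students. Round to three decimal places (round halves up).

(1,2)2 2/2
(1,3)2 1/1
(1,5)2 1/2
(1,6)2 1/2
(2,1)2 1/2
(2,2)2 3/3
(2,4)2 0/1
(2,5)1 2/4
(2,6)1 2/3
(3,1)1 0/3
(3,2)2 2/3
(3,5)1 3/3
(3,6)1 2/2
(4,1)2 2/3
(4,2)2 3/4
(4,3)2 2/2
(4,5)1 1/2
(5,1)2 2/3
(5,2)1 0/3
(5,3)2 3/4
(5,4)2 2/2
(5,5)2 2/3
(5,6)2 2/2
(6,1)2 1/1
(6,3)2 1/1
(6,6)2 1/1
Sum over 26 students: 2/2 + 1/1 + 1/2 + 1/2 + 1/2 + 3/3 + 0/1 + 2/4 + 2/3 + 0/3 + 2/3 + 3/3 + 2/2 + 2/3 + 3/4 + 2/2 + 1/2 + 2/3 + 0/3 + 3/4 + 2/2 + 2/3 + 2/2 + 1/1 + 1/1 + 1/1 = 55/3; mean = 55/3 ÷ 26 = 55/78 = 0.705128… → 0.705.

0.705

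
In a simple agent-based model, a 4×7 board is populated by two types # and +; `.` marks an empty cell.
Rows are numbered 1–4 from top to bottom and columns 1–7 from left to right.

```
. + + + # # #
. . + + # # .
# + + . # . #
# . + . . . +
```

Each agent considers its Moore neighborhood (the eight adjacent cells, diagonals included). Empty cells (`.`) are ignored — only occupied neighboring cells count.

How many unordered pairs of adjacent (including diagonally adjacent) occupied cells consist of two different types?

8

Scan each occupied cell's neighbors to the right and below (and the two forward diagonals) so each pair is counted once.
Row 1: +(1,2)–+(1,3)= +(1,2)–+(2,3)= +(1,3)–+(1,4)= +(1,3)–+(2,3)= +(1,3)–+(2,4)= +(1,4)–#(1,5)≠ +(1,4)–+(2,4)= +(1,4)–#(2,5)≠ +(1,4)–+(2,3)= #(1,5)–#(1,6)= #(1,5)–#(2,5)= #(1,5)–#(2,6)= #(1,5)–+(2,4)≠ #(1,6)–#(1,7)= #(1,6)–#(2,6)= #(1,6)–#(2,5)= #(1,7)–#(2,6)=  → 3/17 unlike.
Row 2: +(2,3)–+(2,4)= +(2,3)–+(3,3)= +(2,3)–+(3,2)= +(2,4)–#(2,5)≠ +(2,4)–#(3,5)≠ +(2,4)–+(3,3)= #(2,5)–#(2,6)= #(2,5)–#(3,5)= #(2,6)–#(3,7)= #(2,6)–#(3,5)=  → 2/10 unlike.
Row 3: #(3,1)–+(3,2)≠ #(3,1)–#(4,1)= +(3,2)–+(3,3)= +(3,2)–+(4,3)= +(3,2)–#(4,1)≠ +(3,3)–+(4,3)= #(3,7)–+(4,7)≠  → 3/7 unlike.
Total adjacent occupied pairs: 34; unlike-type pairs: 8.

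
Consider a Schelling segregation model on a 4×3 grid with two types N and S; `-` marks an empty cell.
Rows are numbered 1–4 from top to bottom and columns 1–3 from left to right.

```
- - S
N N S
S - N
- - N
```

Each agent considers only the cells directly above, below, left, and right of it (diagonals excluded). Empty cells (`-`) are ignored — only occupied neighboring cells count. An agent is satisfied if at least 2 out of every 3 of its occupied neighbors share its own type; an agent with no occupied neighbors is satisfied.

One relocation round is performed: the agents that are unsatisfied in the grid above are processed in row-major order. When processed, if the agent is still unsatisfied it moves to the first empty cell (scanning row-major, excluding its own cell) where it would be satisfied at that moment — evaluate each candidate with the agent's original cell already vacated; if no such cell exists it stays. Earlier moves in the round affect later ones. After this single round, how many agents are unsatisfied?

0

Initially unsatisfied (in order): (2,1), (2,2), (2,3), (3,1), (3,3).
  (2,1) → (1,1).
  (2,2) → (4,2).
  (2,3) → (2,2).
  (3,1): now satisfied by earlier moves; stays.
  (3,3): now satisfied by earlier moves; stays.
Resulting grid:
N - S
- S -
S - N
- N N
All satisfied now.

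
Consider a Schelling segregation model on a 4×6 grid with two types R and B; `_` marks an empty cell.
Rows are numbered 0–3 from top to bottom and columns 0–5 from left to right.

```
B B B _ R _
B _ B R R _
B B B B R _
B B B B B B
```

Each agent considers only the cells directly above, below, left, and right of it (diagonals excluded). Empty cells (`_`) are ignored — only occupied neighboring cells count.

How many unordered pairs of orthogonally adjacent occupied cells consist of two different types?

4

Scan each occupied cell's neighbors to the right and below so each pair is counted once.
Row 0: B(0,0)–B(0,1)= B(0,0)–B(1,0)= B(0,1)–B(0,2)= B(0,2)–B(1,2)= R(0,4)–R(1,4)=  → 0/5 unlike.
Row 1: B(1,0)–B(2,0)= B(1,2)–R(1,3)≠ B(1,2)–B(2,2)= R(1,3)–R(1,4)= R(1,3)–B(2,3)≠ R(1,4)–R(2,4)=  → 2/6 unlike.
Row 2: B(2,0)–B(2,1)= B(2,0)–B(3,0)= B(2,1)–B(2,2)= B(2,1)–B(3,1)= B(2,2)–B(2,3)= B(2,2)–B(3,2)= B(2,3)–R(2,4)≠ B(2,3)–B(3,3)= R(2,4)–B(3,4)≠  → 2/9 unlike.
Row 3: B(3,0)–B(3,1)= B(3,1)–B(3,2)= B(3,2)–B(3,3)= B(3,3)–B(3,4)= B(3,4)–B(3,5)=  → 0/5 unlike.
Total adjacent occupied pairs: 25; unlike-type pairs: 4.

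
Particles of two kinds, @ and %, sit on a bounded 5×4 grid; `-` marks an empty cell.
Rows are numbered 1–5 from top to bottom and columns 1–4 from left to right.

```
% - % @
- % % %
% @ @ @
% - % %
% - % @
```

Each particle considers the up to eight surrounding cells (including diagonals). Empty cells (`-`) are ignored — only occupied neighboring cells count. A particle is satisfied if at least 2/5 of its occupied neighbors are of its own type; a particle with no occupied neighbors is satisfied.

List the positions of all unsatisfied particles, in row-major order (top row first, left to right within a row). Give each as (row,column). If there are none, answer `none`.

(1,1)% 1/1 ✓
(1,3)% 3/4 ✓
(1,4)@ 0/3 ✗
(2,2)% 4/6 ✓
(2,3)% 3/7 ✓
(2,4)% 2/5 ✓
(3,1)% 2/3 ✓
(3,2)@ 1/6 ✗
(3,3)@ 2/7 ✗
(3,4)@ 1/5 ✗
(4,1)% 2/3 ✓
(4,3)% 2/6 ✗
(4,4)% 2/5 ✓
(5,1)% 1/1 ✓
(5,3)% 2/3 ✓
(5,4)@ 0/3 ✗

(1,4), (3,2), (3,3), (3,4), (4,3), (5,4)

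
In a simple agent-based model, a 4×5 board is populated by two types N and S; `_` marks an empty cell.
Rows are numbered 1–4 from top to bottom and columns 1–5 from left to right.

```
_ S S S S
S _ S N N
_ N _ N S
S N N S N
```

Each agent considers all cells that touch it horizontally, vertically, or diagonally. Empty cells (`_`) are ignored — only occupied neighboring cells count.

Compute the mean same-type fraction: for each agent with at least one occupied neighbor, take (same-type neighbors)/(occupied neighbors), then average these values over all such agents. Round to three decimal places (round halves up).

0.471

Row 1: (1,2)S 3/3 · (1,3)S 3/4 · (1,4)S 3/5 · (1,5)S 1/3
Row 2: (2,1)S 1/2 · (2,3)S 3/6 · (2,4)N 2/7 · (2,5)N 2/5
Row 3: (3,2)N 2/5 · (3,4)N 4/7 · (3,5)S 1/5
Row 4: (4,1)S 0/2 · (4,2)N 2/3 · (4,3)N 3/4 · (4,4)S 1/4 · (4,5)N 1/3
Sum over 16 agents: 3/3 + 3/4 + 3/5 + 1/3 + 1/2 + 3/6 + 2/7 + 2/5 + 2/5 + 4/7 + 1/5 + 0/2 + 2/3 + 3/4 + 1/4 + 1/3 = 3167/420; mean = 3167/420 ÷ 16 = 3167/6720 = 0.471279… → 0.471.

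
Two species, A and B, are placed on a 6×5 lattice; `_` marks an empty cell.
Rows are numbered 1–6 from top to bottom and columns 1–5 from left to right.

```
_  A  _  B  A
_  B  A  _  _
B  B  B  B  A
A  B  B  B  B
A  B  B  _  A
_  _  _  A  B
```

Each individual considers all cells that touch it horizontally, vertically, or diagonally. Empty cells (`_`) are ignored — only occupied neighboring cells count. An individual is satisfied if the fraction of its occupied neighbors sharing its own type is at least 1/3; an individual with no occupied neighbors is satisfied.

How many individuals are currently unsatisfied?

7

(1,2)A 1/2 satisfied
(1,4)B 0/2 not
(1,5)A 0/1 not
(2,2)B 3/5 satisfied
(2,3)A 1/6 not
(3,1)B 3/4 satisfied
(3,2)B 5/7 satisfied
(3,3)B 6/7 satisfied
(3,4)B 4/6 satisfied
(3,5)A 0/3 not
(4,1)A 1/5 not
(4,2)B 6/8 satisfied
(4,3)B 7/7 satisfied
(4,4)B 5/7 satisfied
(4,5)B 2/4 satisfied
(5,1)A 1/3 satisfied
(5,2)B 3/5 satisfied
(5,3)B 4/5 satisfied
(5,5)A 1/4 not
(6,4)A 1/3 satisfied
(6,5)B 0/2 not
Unsatisfied: (1,4), (1,5), (2,3), (3,5), (4,1), (5,5), (6,5) — 7 in total.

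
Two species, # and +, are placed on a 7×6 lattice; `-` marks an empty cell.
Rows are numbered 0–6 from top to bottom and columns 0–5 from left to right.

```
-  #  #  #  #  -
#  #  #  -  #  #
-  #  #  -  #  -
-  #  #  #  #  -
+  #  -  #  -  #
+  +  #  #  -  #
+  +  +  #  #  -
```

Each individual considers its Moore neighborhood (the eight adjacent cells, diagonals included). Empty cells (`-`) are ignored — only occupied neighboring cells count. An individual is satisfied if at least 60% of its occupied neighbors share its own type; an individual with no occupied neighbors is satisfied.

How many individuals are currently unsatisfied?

4

Row 0: (0,1)# 4/4 ✓ · (0,2)# 4/4 ✓ · (0,3)# 4/4 ✓ · (0,4)# 3/3 ✓
Row 1: (1,0)# 3/3 ✓ · (1,1)# 6/6 ✓ · (1,2)# 6/6 ✓ · (1,4)# 4/4 ✓ · (1,5)# 3/3 ✓
Row 2: (2,1)# 6/6 ✓ · (2,2)# 6/6 ✓ · (2,4)# 4/4 ✓
Row 3: (3,1)# 4/5 ✓ · (3,2)# 6/6 ✓ · (3,3)# 5/5 ✓ · (3,4)# 4/4 ✓
Row 4: (4,0)+ 2/4 ✗ · (4,1)# 3/6 ✗ · (4,3)# 5/5 ✓ · (4,5)# 2/2 ✓
Row 5: (5,0)+ 4/5 ✓ · (5,1)+ 5/7 ✓ · (5,2)# 4/7 ✗ · (5,3)# 4/5 ✓ · (5,5)# 2/2 ✓
Row 6: (6,0)+ 3/3 ✓ · (6,1)+ 4/5 ✓ · (6,2)+ 2/5 ✗ · (6,3)# 3/4 ✓ · (6,4)# 3/3 ✓
Unsatisfied: (4,0), (4,1), (5,2), (6,2) — 4 in total.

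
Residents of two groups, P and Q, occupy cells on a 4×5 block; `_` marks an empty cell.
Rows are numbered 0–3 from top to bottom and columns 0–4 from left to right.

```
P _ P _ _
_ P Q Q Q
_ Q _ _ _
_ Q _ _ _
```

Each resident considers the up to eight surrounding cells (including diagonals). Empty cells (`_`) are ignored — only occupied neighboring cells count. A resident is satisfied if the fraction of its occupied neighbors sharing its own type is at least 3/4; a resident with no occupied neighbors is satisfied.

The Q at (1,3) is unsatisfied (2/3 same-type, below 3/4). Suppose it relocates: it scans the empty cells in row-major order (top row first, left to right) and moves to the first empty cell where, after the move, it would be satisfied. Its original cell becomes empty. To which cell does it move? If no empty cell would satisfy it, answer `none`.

(0,4)

Vacating (1,3). Empty cells in order:
  (0,1): 1/4 same-type → still unsatisfied.
  (0,3): 2/3 same-type → still unsatisfied.
  (0,4): 1/1 same-type → satisfied — stop here.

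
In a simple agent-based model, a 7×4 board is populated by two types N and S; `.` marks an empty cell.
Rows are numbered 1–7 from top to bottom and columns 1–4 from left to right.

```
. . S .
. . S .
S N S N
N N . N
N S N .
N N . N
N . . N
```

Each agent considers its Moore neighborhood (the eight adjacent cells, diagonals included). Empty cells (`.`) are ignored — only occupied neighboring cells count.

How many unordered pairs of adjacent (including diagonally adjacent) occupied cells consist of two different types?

Scan each occupied cell's neighbors to the right and below (and the two forward diagonals) so each pair is counted once.
From row 1: 0 unlike of 1 pairs (running 0/1).
From row 2: 2 unlike of 3 pairs (running 2/4).
From row 3: 7 unlike of 10 pairs (running 9/14).
From row 4: 2 unlike of 7 pairs (running 11/21).
From row 5: 4 unlike of 8 pairs (running 15/29).
From row 6: 0 unlike of 4 pairs (running 15/33).
Total adjacent occupied pairs: 33; unlike-type pairs: 15.

15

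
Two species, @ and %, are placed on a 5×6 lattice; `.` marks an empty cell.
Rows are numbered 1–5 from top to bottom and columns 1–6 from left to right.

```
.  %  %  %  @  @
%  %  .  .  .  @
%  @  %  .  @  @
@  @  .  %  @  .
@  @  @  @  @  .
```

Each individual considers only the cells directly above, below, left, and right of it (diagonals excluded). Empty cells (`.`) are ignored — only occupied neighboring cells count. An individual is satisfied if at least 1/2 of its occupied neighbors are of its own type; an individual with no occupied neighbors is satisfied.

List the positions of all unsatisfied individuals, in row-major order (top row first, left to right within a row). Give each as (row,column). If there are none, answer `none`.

Row 1: (1,2)% 2/2 ✓ · (1,3)% 2/2 ✓ · (1,4)% 1/2 ✓ · (1,5)@ 1/2 ✓ · (1,6)@ 2/2 ✓
Row 2: (2,1)% 2/2 ✓ · (2,2)% 2/3 ✓ · (2,6)@ 2/2 ✓
Row 3: (3,1)% 1/3 ✗ · (3,2)@ 1/4 ✗ · (3,3)% 0/1 ✗ · (3,5)@ 2/2 ✓ · (3,6)@ 2/2 ✓
Row 4: (4,1)@ 2/3 ✓ · (4,2)@ 3/3 ✓ · (4,4)% 0/2 ✗ · (4,5)@ 2/3 ✓
Row 5: (5,1)@ 2/2 ✓ · (5,2)@ 3/3 ✓ · (5,3)@ 2/2 ✓ · (5,4)@ 2/3 ✓ · (5,5)@ 2/2 ✓

(3,1), (3,2), (3,3), (4,4)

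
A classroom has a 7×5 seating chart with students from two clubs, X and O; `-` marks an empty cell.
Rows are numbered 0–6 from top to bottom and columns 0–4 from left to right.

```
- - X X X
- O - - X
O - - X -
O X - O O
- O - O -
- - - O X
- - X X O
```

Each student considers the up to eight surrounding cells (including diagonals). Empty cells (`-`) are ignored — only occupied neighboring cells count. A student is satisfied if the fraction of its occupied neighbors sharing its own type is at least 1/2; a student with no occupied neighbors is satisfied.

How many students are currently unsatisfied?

5

(0,2)X 1/2 ok
(0,3)X 3/3 ok
(0,4)X 2/2 ok
(1,1)O 1/2 ok
(1,4)X 3/3 ok
(2,0)O 2/3 ok
(2,3)X 1/3 unhappy
(3,0)O 2/3 ok
(3,1)X 0/3 unhappy
(3,3)O 2/3 ok
(3,4)O 2/3 ok
(4,1)O 1/2 ok
(4,3)O 3/4 ok
(5,3)O 2/5 unhappy
(5,4)X 1/4 unhappy
(6,2)X 1/2 ok
(6,3)X 2/4 ok
(6,4)O 1/3 unhappy
Unsatisfied: (2,3), (3,1), (5,3), (5,4), (6,4) — 5 in total.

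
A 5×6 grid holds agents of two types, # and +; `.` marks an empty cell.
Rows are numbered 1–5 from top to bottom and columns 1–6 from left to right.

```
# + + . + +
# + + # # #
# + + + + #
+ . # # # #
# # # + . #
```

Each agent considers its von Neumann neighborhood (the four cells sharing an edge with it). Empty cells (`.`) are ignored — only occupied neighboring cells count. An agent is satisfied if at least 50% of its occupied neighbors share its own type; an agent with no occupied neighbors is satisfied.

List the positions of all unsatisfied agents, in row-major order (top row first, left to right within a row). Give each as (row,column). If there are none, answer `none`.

(2,4), (3,1), (3,5), (4,1), (5,4)

Row 1: (1,1)# 1/2 ✓ · (1,2)+ 2/3 ✓ · (1,3)+ 2/2 ✓ · (1,5)+ 1/2 ✓ · (1,6)+ 1/2 ✓
Row 2: (2,1)# 2/3 ✓ · (2,2)+ 3/4 ✓ · (2,3)+ 3/4 ✓ · (2,4)# 1/3 ✗ · (2,5)# 2/4 ✓ · (2,6)# 2/3 ✓
Row 3: (3,1)# 1/3 ✗ · (3,2)+ 2/3 ✓ · (3,3)+ 3/4 ✓ · (3,4)+ 2/4 ✓ · (3,5)+ 1/4 ✗ · (3,6)# 2/3 ✓
Row 4: (4,1)+ 0/2 ✗ · (4,3)# 2/3 ✓ · (4,4)# 2/4 ✓ · (4,5)# 2/3 ✓ · (4,6)# 3/3 ✓
Row 5: (5,1)# 1/2 ✓ · (5,2)# 2/2 ✓ · (5,3)# 2/3 ✓ · (5,4)+ 0/2 ✗ · (5,6)# 1/1 ✓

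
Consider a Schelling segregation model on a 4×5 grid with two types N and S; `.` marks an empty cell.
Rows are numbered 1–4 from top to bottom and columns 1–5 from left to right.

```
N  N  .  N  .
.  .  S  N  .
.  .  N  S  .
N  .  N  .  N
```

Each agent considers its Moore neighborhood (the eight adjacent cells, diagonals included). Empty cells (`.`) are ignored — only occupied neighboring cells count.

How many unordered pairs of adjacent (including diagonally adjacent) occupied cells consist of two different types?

8

Scan each occupied cell's neighbors to the right and below (and the two forward diagonals) so each pair is counted once.
From row 1: 2 unlike of 4 pairs (running 2/4).
From row 2: 3 unlike of 5 pairs (running 5/9).
From row 3: 3 unlike of 4 pairs (running 8/13).
Total adjacent occupied pairs: 13; unlike-type pairs: 8.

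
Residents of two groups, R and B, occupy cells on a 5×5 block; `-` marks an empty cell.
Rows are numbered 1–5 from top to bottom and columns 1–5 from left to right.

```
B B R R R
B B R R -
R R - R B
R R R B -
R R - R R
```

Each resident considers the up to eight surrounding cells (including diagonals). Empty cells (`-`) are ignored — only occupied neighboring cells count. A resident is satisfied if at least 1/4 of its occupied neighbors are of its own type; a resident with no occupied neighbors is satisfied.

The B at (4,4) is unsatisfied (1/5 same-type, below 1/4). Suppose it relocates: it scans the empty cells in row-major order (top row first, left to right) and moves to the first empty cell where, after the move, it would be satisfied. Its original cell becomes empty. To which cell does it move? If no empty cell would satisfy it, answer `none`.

Vacating (4,4). Empty cells in order:
  (2,5): 1/5 same-type → still unsatisfied.
  (3,3): 1/7 same-type → still unsatisfied.
  (4,5): 1/4 same-type → satisfied — stop here.

(4,5)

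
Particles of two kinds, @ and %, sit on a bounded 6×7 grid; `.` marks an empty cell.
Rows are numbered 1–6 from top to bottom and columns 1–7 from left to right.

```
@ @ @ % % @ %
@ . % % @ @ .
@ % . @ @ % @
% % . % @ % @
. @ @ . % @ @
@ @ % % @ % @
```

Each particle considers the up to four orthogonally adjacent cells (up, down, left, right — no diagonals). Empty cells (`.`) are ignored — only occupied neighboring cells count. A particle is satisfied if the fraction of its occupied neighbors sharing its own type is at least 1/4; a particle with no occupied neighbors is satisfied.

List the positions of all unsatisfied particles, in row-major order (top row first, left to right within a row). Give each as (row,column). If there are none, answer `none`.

(1,1)@ 2/2 ✓
(1,2)@ 2/2 ✓
(1,3)@ 1/3 ✓
(1,4)% 2/3 ✓
(1,5)% 1/3 ✓
(1,6)@ 1/3 ✓
(1,7)% 0/1 ✗
(2,1)@ 2/2 ✓
(2,3)% 1/2 ✓
(2,4)% 2/4 ✓
(2,5)@ 2/4 ✓
(2,6)@ 2/3 ✓
(3,1)@ 1/3 ✓
(3,2)% 1/2 ✓
(3,4)@ 1/3 ✓
(3,5)@ 3/4 ✓
(3,6)% 1/4 ✓
(3,7)@ 1/2 ✓
(4,1)% 1/2 ✓
(4,2)% 2/3 ✓
(4,4)% 0/2 ✗
(4,5)@ 1/4 ✓
(4,6)% 1/4 ✓
(4,7)@ 2/3 ✓
(5,2)@ 2/3 ✓
(5,3)@ 1/2 ✓
(5,5)% 0/3 ✗
(5,6)@ 1/4 ✓
(5,7)@ 3/3 ✓
(6,1)@ 1/1 ✓
(6,2)@ 2/3 ✓
(6,3)% 1/3 ✓
(6,4)% 1/2 ✓
(6,5)@ 0/3 ✗
(6,6)% 0/3 ✗
(6,7)@ 1/2 ✓

(1,7), (4,4), (5,5), (6,5), (6,6)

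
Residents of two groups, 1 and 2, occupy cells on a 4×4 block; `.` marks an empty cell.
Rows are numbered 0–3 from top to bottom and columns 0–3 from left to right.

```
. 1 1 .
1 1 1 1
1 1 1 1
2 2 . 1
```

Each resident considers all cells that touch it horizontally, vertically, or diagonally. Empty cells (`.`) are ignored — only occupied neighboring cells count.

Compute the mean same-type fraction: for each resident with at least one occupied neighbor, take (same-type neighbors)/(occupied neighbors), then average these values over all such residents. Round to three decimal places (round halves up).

(0,1)1 4/4
(0,2)1 4/4
(1,0)1 4/4
(1,1)1 7/7
(1,2)1 7/7
(1,3)1 4/4
(2,0)1 3/5
(2,1)1 5/7
(2,2)1 6/7
(2,3)1 4/4
(3,0)2 1/3
(3,1)2 1/4
(3,3)1 2/2
Sum over 13 residents: 4/4 + 4/4 + 4/4 + 7/7 + 7/7 + 4/4 + 3/5 + 5/7 + 6/7 + 4/4 + 1/3 + 1/4 + 2/2 = 4517/420; mean = 4517/420 ÷ 13 = 4517/5460 = 0.827289… → 0.827.

0.827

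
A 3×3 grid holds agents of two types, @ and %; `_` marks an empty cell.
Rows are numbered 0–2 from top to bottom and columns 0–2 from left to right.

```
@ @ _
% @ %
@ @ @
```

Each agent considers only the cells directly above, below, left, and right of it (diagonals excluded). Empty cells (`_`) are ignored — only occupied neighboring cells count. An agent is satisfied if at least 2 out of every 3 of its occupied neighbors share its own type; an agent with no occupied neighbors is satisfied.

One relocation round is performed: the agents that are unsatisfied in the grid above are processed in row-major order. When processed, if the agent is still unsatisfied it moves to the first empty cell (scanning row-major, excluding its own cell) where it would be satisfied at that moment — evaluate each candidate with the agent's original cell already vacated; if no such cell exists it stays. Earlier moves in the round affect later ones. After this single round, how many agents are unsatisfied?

Initially unsatisfied (in order): (0,0), (1,0), (1,1), (1,2), (2,0), (2,2).
  (0,0): no empty cell satisfies it; stays.
  (1,0): no empty cell satisfies it; stays.
  (1,1): no empty cell satisfies it; stays.
  (1,2): no empty cell satisfies it; stays.
  (2,0): no empty cell satisfies it; stays.
  (2,2): no empty cell satisfies it; stays.
Resulting grid:
@ @ _
% @ %
@ @ @
Unsatisfied now: (0,0), (1,0), (1,1), (1,2), (2,0), (2,2).

6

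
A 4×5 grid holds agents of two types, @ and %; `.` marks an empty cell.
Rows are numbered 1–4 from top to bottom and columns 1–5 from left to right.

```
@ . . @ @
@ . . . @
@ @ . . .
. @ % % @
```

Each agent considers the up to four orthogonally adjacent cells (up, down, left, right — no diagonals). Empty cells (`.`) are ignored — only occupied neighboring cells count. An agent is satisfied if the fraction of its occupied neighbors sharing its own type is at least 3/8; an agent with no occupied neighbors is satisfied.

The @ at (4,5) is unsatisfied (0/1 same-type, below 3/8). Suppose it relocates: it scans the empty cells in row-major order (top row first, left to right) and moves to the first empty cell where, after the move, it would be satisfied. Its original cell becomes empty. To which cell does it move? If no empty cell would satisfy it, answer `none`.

Vacating (4,5). Empty cells in order:
  (1,2): 1/1 same-type → satisfied — stop here.

(1,2)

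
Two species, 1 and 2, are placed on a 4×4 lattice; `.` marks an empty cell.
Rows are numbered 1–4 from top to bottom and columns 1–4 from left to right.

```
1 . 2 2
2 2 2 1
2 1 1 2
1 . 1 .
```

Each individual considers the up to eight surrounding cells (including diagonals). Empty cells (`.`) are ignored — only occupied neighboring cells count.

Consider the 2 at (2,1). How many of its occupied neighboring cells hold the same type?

Occupied neighbors of (2,1): (1,1)=1, (2,2)=2, (3,1)=2, (3,2)=1.
Same type (2): 2 of 4.

2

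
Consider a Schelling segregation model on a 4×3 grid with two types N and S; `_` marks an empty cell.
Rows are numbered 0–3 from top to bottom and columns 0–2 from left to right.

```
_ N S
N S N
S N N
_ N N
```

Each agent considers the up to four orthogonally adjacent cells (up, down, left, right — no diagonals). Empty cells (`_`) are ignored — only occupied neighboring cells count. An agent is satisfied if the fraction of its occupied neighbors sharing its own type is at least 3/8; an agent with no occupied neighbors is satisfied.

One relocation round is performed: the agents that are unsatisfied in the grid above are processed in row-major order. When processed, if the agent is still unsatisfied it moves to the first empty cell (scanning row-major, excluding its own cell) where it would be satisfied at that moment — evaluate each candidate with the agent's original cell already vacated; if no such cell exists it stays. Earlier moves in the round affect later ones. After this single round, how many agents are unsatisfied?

2

Initially unsatisfied (in order): (0,1), (0,2), (1,0), (1,1), (1,2), (2,0).
  (0,1) → (0,0).
  (0,2) → (0,1).
  (1,0) → (0,2).
  (1,1) → (1,0).
  (1,2): now satisfied by earlier moves; stays.
  (2,0): now satisfied by earlier moves; stays.
Resulting grid:
N S N
S _ N
S N N
_ N N
Unsatisfied now: (0,0), (0,1).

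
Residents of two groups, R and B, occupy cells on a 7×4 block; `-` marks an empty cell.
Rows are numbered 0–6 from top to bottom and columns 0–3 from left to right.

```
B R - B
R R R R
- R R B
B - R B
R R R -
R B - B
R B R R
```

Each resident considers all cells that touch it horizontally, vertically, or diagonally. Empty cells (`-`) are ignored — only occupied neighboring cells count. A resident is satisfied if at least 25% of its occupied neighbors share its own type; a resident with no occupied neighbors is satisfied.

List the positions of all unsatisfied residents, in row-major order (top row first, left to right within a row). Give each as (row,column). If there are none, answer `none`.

(0,0)B 0/3 ✗
(0,1)R 3/4 ✓
(0,3)B 0/2 ✗
(1,0)R 3/4 ✓
(1,1)R 5/6 ✓
(1,2)R 5/7 ✓
(1,3)R 2/4 ✓
(2,1)R 5/6 ✓
(2,2)R 5/7 ✓
(2,3)B 1/5 ✗
(3,0)B 0/3 ✗
(3,2)R 4/6 ✓
(3,3)B 1/4 ✓
(4,0)R 2/4 ✓
(4,1)R 4/6 ✓
(4,2)R 2/5 ✓
(5,0)R 3/5 ✓
(5,1)B 1/7 ✗
(5,3)B 0/3 ✗
(6,0)R 1/3 ✓
(6,1)B 1/4 ✓
(6,2)R 1/4 ✓
(6,3)R 1/2 ✓

(0,0), (0,3), (2,3), (3,0), (5,1), (5,3)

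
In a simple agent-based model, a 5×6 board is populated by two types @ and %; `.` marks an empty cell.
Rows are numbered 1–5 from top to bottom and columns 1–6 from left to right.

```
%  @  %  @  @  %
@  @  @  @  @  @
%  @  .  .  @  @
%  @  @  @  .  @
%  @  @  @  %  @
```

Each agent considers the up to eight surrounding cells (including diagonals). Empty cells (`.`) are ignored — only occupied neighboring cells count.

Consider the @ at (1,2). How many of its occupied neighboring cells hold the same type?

Occupied neighbors of (1,2): (1,1)=%, (1,3)=%, (2,1)=@, (2,2)=@, (2,3)=@.
Same type (@): 3 of 5.

3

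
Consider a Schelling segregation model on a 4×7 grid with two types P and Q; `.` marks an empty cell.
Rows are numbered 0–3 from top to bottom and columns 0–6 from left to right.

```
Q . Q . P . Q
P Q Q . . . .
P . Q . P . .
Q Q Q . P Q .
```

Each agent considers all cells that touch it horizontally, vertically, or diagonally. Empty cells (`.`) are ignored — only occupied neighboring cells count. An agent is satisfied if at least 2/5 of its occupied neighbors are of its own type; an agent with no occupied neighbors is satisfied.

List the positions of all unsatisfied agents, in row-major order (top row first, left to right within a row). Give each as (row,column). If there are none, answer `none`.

(0,0)Q 1/2 ok
(0,2)Q 2/2 ok
(0,4)P 0/0 ok
(0,6)Q 0/0 ok
(1,0)P 1/3 unhappy
(1,1)Q 4/6 ok
(1,2)Q 3/3 ok
(2,0)P 1/4 unhappy
(2,2)Q 4/4 ok
(2,4)P 1/2 ok
(3,0)Q 1/2 ok
(3,1)Q 3/4 ok
(3,2)Q 2/2 ok
(3,4)P 1/2 ok
(3,5)Q 0/2 unhappy

(1,0), (2,0), (3,5)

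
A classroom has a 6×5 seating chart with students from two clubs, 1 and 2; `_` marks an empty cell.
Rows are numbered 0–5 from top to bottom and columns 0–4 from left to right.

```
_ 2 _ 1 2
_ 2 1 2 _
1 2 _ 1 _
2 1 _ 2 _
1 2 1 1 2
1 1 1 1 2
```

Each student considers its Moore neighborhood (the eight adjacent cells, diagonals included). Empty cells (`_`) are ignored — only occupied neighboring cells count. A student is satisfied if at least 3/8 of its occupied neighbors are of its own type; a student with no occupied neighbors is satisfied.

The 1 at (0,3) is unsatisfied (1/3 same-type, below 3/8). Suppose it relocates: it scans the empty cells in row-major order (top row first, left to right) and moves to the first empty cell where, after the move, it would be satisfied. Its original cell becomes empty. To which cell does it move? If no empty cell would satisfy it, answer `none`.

Vacating (0,3). Empty cells in order:
  (0,0): 0/2 same-type → still unsatisfied.
  (0,2): 1/4 same-type → still unsatisfied.
  (1,0): 1/4 same-type → still unsatisfied.
  (1,4): 1/3 same-type → still unsatisfied.
  (2,2): 3/7 same-type → satisfied — stop here.

(2,2)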